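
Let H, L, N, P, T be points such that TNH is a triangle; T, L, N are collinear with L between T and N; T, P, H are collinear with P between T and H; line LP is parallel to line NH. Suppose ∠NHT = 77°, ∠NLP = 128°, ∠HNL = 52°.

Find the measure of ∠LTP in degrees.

1. ∠LPT = 77°  [LP∥NH, corresponding at P]
2. ∠PLT = 52°  [linear pair at L on TN]
3. ∠LTP = 51°  [△TLP]

∠LTP = 51°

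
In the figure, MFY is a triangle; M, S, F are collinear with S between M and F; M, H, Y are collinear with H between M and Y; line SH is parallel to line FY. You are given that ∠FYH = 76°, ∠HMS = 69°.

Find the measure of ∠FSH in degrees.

1. ∠FYM = 76°  [H on ray YM]
2. ∠FMY = 69°  [S on MF, H on MY]
3. ∠MFY = 35°  [△MFY]
4. ∠HSM = 35°  [SH∥FY, corresponding at S]
5. ∠FSH = 145°  [linear pair at S on MF]

∠FSH = 145°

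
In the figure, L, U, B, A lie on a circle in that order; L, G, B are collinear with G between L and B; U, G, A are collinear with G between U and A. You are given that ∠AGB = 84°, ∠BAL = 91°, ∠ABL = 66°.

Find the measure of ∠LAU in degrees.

∠LAU = 61°

1. ∠AGL = 96°  [linear pair at G on LB]
2. ∠ALB = 23°  [△LBA]
3. ∠LAU = 61°  [△LGA]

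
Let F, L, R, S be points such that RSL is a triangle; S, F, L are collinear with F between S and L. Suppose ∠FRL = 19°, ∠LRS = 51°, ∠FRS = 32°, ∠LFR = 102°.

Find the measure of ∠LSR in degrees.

∠LSR = 70°

1. ∠FLR = 59°  [△RFL]
2. ∠RLS = 59°  [F on ray LS]
3. ∠LSR = 70°  [△RSL]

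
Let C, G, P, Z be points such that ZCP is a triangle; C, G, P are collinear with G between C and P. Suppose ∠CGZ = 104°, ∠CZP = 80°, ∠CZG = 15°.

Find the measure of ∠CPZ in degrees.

1. ∠GCZ = 61°  [△ZCG]
2. ∠PCZ = 61°  [G on ray CP]
3. ∠CPZ = 39°  [△ZCP]

∠CPZ = 39°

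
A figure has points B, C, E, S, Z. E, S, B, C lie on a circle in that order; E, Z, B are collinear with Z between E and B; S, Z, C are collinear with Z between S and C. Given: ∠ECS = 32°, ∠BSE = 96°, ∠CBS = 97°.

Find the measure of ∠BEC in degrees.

1. ∠EBS = 32°  [same arc ES]
2. ∠BES = 52°  [△ESB]
3. ∠BCS = 52°  [same arc SB]
4. ∠BSC = 31°  [△SBC]
5. ∠BEC = 31°  [same arc BC]

∠BEC = 31°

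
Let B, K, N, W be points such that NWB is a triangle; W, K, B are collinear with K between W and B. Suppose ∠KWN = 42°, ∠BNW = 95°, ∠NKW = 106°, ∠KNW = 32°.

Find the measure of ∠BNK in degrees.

1. ∠BWN = 42°  [K on ray WB]
2. ∠NBW = 43°  [△NWB]
3. ∠BKN = 74°  [linear pair at K on WB]
4. ∠KBN = 43°  [K on ray BW]
5. ∠BNK = 63°  [△NKB]

∠BNK = 63°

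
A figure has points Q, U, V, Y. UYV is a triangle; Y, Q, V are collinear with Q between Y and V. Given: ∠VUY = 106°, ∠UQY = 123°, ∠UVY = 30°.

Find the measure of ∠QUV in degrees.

1. ∠UQV = 57°  [linear pair at Q on YV]
2. ∠QVU = 30°  [Q on ray VY]
3. ∠QUV = 93°  [△UQV]

∠QUV = 93°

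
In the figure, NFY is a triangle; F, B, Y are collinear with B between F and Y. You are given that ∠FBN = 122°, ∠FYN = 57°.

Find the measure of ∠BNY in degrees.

∠BNY = 65°

1. ∠NBY = 58°  [linear pair at B on FY]
2. ∠BYN = 57°  [B on ray YF]
3. ∠BNY = 65°  [△NBY]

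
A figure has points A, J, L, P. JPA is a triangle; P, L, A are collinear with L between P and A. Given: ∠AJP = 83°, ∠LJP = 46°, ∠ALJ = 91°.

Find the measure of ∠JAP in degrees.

∠JAP = 52°

1. ∠JLP = 89°  [linear pair at L on PA]
2. ∠JPL = 45°  [△JPL]
3. ∠APJ = 45°  [L on ray PA]
4. ∠JAP = 52°  [△JPA]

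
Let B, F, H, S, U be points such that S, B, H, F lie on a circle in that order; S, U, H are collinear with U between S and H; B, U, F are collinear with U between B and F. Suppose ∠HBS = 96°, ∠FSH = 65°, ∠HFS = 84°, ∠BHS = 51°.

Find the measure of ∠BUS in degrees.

∠BUS = 116°

1. ∠FBH = 65°  [same arc HF]
2. ∠BUH = 64°  [△BUH]
3. ∠BUS = 116°  [linear pair at U on SH]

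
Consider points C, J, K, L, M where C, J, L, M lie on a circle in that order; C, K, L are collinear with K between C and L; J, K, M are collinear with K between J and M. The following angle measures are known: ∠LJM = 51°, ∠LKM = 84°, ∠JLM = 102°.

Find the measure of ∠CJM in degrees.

1. ∠JML = 27°  [△JLM]
2. ∠CKJ = 84°  [vertical angles at K]
3. ∠JCL = 27°  [same arc JL]
4. ∠CJM = 69°  [△CKJ]

∠CJM = 69°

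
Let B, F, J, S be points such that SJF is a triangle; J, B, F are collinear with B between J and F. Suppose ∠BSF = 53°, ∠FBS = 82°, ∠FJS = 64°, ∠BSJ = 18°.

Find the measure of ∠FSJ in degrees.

∠FSJ = 71°

1. ∠BFS = 45°  [△SBF]
2. ∠JFS = 45°  [B on ray FJ]
3. ∠FSJ = 71°  [△SJF]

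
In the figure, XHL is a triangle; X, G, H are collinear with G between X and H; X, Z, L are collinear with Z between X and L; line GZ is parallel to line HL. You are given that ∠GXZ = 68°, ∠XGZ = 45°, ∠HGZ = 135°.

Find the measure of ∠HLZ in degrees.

∠HLZ = 67°

1. ∠GZX = 67°  [△XGZ]
2. ∠GZL = 113°  [linear pair at Z on XL]
3. ∠HLZ = 67°  [GZ∥HL, co-interior at L–Z]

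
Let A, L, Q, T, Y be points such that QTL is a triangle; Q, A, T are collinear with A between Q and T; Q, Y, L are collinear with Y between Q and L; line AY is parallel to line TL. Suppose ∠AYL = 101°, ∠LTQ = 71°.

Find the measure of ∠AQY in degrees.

∠AQY = 30°

1. ∠AYQ = 79°  [linear pair at Y on QL]
2. ∠QAY = 71°  [AY∥TL, corresponding at A]
3. ∠AQY = 30°  [△QAY]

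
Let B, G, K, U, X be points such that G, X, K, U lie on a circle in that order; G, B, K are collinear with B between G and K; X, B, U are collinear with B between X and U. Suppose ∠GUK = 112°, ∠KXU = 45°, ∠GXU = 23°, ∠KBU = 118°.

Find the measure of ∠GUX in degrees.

1. ∠KGU = 45°  [same arc KU]
2. ∠GBU = 62°  [linear pair at B on GK]
3. ∠GUX = 73°  [△GBU]

∠GUX = 73°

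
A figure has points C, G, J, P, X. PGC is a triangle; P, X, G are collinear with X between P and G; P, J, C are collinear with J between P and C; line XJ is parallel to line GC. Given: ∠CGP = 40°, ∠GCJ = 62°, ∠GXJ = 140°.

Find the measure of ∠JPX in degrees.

1. ∠GCP = 62°  [J on ray CP]
2. ∠CPG = 78°  [△PGC]
3. ∠JPX = 78°  [X on PG, J on PC]

∠JPX = 78°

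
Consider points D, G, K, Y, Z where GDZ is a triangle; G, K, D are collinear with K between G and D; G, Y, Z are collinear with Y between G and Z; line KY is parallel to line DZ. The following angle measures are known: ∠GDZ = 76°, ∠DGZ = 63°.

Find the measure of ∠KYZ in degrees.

1. ∠DZG = 41°  [△GDZ]
2. ∠GYK = 41°  [KY∥DZ, corresponding at Y]
3. ∠KYZ = 139°  [linear pair at Y on GZ]

∠KYZ = 139°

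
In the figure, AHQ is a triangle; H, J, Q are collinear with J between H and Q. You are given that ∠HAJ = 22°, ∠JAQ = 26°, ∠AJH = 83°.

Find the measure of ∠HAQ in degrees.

∠HAQ = 48°

1. ∠AHJ = 75°  [△AHJ]
2. ∠AJQ = 97°  [linear pair at J on HQ]
3. ∠AHQ = 75°  [J on ray HQ]
4. ∠AQJ = 57°  [△AJQ]
5. ∠AQH = 57°  [J on ray QH]
6. ∠HAQ = 48°  [△AHQ]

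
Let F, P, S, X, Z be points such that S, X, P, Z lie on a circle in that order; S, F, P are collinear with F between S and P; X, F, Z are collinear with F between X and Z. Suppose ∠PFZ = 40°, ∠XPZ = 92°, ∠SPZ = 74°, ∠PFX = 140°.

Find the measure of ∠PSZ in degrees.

1. ∠PZX = 66°  [△PFZ]
2. ∠PXZ = 22°  [△XPZ]
3. ∠PSZ = 22°  [same arc PZ]

∠PSZ = 22°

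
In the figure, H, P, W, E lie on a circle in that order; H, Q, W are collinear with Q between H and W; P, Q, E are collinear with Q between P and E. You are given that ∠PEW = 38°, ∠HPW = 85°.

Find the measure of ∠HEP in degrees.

1. ∠PHW = 38°  [same arc PW]
2. ∠HWP = 57°  [△HPW]
3. ∠HEP = 57°  [same arc HP]

∠HEP = 57°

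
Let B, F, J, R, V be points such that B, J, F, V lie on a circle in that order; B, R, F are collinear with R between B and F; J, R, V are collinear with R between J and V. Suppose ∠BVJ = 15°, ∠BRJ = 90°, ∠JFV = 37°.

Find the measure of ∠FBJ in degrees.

1. ∠JBV = 143°  [cyclic BJFV, opposite ∠B+∠F]
2. ∠BJV = 22°  [△BJV]
3. ∠FBJ = 68°  [△BRJ]

∠FBJ = 68°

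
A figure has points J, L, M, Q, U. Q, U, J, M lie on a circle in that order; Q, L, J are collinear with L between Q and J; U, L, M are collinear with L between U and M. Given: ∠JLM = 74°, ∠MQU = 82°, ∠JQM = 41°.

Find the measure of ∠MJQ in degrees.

1. ∠MJU = 98°  [cyclic QUJM, opposite ∠Q+∠J]
2. ∠JUM = 41°  [same arc JM]
3. ∠JMU = 41°  [△UJM]
4. ∠MJQ = 65°  [△JLM]

∠MJQ = 65°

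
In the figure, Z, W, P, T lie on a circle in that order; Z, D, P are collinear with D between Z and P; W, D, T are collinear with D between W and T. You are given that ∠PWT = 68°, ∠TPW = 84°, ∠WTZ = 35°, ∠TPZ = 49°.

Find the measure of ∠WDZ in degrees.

∠WDZ = 103°

1. ∠PTW = 28°  [△WPT]
2. ∠TZW = 96°  [cyclic ZWPT, opposite ∠Z+∠P]
3. ∠TWZ = 49°  [△ZWT]
4. ∠PZW = 28°  [same arc WP]
5. ∠WDZ = 103°  [△ZDW]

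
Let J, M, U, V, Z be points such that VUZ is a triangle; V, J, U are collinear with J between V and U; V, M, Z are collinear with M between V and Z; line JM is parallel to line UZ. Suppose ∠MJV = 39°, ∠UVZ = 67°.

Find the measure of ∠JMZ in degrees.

∠JMZ = 106°

1. ∠VUZ = 39°  [JM∥UZ, corresponding at J]
2. ∠UZV = 74°  [△VUZ]
3. ∠JMV = 74°  [JM∥UZ, corresponding at M]
4. ∠JMZ = 106°  [linear pair at M on VZ]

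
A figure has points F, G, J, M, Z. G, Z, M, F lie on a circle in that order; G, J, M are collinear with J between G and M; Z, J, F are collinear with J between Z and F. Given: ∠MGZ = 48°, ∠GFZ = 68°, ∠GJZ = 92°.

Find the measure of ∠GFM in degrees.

1. ∠GMZ = 68°  [same arc GZ]
2. ∠GZM = 64°  [△GZM]
3. ∠GFM = 116°  [cyclic GZMF, opposite ∠Z+∠F]

∠GFM = 116°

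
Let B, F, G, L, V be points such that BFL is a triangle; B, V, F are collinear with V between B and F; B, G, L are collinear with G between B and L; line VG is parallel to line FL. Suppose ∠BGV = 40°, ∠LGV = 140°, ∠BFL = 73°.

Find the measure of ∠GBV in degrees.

1. ∠BLF = 40°  [VG∥FL, corresponding at G]
2. ∠FBL = 67°  [△BFL]
3. ∠GBV = 67°  [V on BF, G on BL]

∠GBV = 67°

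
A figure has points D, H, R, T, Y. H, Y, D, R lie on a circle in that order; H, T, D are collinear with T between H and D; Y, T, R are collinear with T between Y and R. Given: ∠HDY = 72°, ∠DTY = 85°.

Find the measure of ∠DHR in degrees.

1. ∠HRY = 72°  [same arc HY]
2. ∠HTR = 85°  [vertical angles at T]
3. ∠DHR = 23°  [△HTR]

∠DHR = 23°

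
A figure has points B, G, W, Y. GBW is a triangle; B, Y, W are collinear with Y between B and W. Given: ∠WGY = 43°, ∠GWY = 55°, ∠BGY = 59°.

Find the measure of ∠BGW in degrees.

∠BGW = 102°

1. ∠GYW = 82°  [△GYW]
2. ∠BWG = 55°  [Y on ray WB]
3. ∠BYG = 98°  [linear pair at Y on BW]
4. ∠GBY = 23°  [△GBY]
5. ∠GBW = 23°  [Y on ray BW]
6. ∠BGW = 102°  [△GBW]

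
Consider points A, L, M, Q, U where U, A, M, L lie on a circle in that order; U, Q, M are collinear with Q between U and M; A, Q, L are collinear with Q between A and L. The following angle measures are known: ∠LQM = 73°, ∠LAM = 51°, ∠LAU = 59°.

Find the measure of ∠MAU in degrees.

1. ∠LUM = 51°  [same arc ML]
2. ∠LMU = 59°  [same arc UL]
3. ∠MLU = 70°  [△UML]
4. ∠MAU = 110°  [cyclic UAML, opposite ∠A+∠L]

∠MAU = 110°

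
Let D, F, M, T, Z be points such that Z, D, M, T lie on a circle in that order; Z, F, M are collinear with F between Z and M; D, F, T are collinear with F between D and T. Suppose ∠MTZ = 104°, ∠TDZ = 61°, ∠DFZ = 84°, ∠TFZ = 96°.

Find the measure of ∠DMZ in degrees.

∠DMZ = 69°

1. ∠MDZ = 76°  [cyclic ZDMT, opposite ∠D+∠T]
2. ∠DZM = 35°  [△ZFD]
3. ∠DMZ = 69°  [△ZDM]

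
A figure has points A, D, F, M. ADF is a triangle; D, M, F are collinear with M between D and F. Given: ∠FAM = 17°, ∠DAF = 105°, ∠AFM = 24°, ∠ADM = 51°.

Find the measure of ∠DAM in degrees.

∠DAM = 88°

1. ∠AMF = 139°  [△AMF]
2. ∠AMD = 41°  [linear pair at M on DF]
3. ∠DAM = 88°  [△ADM]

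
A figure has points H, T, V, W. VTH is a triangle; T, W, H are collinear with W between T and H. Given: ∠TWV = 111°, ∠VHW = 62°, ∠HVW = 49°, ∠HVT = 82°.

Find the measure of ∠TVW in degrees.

1. ∠THV = 62°  [W on ray HT]
2. ∠HTV = 36°  [△VTH]
3. ∠VTW = 36°  [W on ray TH]
4. ∠TVW = 33°  [△VTW]

∠TVW = 33°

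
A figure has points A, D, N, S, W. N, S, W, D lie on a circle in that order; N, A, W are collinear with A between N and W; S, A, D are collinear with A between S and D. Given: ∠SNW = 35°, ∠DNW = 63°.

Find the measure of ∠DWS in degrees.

∠DWS = 82°

1. ∠SDW = 35°  [same arc SW]
2. ∠DSW = 63°  [same arc WD]
3. ∠DWS = 82°  [△SWD]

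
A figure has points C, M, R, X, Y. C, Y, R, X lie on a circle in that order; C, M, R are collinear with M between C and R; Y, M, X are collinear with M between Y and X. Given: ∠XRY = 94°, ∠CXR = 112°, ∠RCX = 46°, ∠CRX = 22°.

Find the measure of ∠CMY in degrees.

∠CMY = 118°

1. ∠RYX = 46°  [same arc RX]
2. ∠CYX = 22°  [same arc CX]
3. ∠RXY = 40°  [△YRX]
4. ∠RCY = 40°  [same arc YR]
5. ∠CMY = 118°  [△CMY]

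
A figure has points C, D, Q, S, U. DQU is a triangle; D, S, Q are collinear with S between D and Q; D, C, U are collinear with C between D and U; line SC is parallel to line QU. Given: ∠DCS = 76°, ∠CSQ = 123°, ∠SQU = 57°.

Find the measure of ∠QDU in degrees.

1. ∠DUQ = 76°  [SC∥QU, corresponding at C]
2. ∠DQU = 57°  [S on ray QD]
3. ∠QDU = 47°  [△DQU]

∠QDU = 47°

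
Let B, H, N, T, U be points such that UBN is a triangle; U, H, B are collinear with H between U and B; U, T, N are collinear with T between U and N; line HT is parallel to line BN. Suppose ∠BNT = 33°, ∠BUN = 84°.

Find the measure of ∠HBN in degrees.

1. ∠BNU = 33°  [T on ray NU]
2. ∠NBU = 63°  [△UBN]
3. ∠HBN = 63°  [H on ray BU]

∠HBN = 63°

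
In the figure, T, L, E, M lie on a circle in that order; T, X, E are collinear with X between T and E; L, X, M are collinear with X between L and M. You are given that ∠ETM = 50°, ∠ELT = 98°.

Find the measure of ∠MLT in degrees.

1. ∠EMT = 82°  [cyclic TLEM, opposite ∠L+∠M]
2. ∠MET = 48°  [△TEM]
3. ∠MLT = 48°  [same arc TM]

∠MLT = 48°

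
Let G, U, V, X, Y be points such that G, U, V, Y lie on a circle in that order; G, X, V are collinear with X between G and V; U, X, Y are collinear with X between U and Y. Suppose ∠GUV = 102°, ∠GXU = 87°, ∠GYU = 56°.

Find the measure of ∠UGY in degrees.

1. ∠GVU = 56°  [same arc GU]
2. ∠UGV = 22°  [△GUV]
3. ∠GUY = 71°  [△GXU]
4. ∠UGY = 53°  [△GUY]

∠UGY = 53°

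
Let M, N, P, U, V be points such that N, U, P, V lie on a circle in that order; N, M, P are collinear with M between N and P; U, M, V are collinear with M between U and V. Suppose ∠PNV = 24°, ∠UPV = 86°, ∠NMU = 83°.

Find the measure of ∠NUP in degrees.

1. ∠PUV = 24°  [same arc PV]
2. ∠PVU = 70°  [△UPV]
3. ∠PMU = 97°  [linear pair at M on NP]
4. ∠NPU = 59°  [△UMP]
5. ∠PNU = 70°  [same arc UP]
6. ∠NUP = 51°  [△NUP]

∠NUP = 51°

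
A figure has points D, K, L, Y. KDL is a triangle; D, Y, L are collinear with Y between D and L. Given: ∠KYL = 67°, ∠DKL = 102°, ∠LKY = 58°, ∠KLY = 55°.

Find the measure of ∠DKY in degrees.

1. ∠DYK = 113°  [linear pair at Y on DL]
2. ∠DLK = 55°  [Y on ray LD]
3. ∠KDL = 23°  [△KDL]
4. ∠KDY = 23°  [Y on ray DL]
5. ∠DKY = 44°  [△KDY]

∠DKY = 44°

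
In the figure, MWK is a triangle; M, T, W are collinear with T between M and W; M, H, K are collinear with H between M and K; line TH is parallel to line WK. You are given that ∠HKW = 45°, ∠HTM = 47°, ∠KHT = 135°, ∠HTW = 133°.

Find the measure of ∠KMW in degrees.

∠KMW = 88°

1. ∠MKW = 45°  [H on ray KM]
2. ∠KWM = 47°  [TH∥WK, corresponding at T]
3. ∠KMW = 88°  [△MWK]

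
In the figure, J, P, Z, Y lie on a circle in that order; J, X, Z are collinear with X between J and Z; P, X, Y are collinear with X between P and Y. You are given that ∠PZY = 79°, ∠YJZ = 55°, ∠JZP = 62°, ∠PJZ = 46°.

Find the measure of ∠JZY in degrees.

∠JZY = 17°

1. ∠PJY = 101°  [cyclic JPZY, opposite ∠J+∠Z]
2. ∠JYP = 62°  [same arc JP]
3. ∠JPY = 17°  [△JPY]
4. ∠JZY = 17°  [same arc JY]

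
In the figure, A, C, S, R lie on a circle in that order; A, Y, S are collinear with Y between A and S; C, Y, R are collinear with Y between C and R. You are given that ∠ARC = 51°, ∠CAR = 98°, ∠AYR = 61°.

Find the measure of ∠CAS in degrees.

∠CAS = 30°

1. ∠ASC = 51°  [same arc AC]
2. ∠CSR = 82°  [cyclic ACSR, opposite ∠A+∠S]
3. ∠CYS = 61°  [vertical angles at Y]
4. ∠RCS = 68°  [△CYS]
5. ∠CRS = 30°  [△CSR]
6. ∠CAS = 30°  [same arc CS]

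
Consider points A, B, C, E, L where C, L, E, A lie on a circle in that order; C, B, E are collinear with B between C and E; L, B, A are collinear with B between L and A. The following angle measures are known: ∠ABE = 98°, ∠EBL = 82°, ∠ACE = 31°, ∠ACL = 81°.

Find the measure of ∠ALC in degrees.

1. ∠ABC = 82°  [linear pair at B on CE]
2. ∠CAL = 67°  [△CBA]
3. ∠ALC = 32°  [△CLA]

∠ALC = 32°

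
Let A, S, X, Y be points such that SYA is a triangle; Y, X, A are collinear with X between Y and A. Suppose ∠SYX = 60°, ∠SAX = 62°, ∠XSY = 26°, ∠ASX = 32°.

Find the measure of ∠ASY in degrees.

1. ∠AYS = 60°  [X on ray YA]
2. ∠SAY = 62°  [X on ray AY]
3. ∠ASY = 58°  [△SYA]

∠ASY = 58°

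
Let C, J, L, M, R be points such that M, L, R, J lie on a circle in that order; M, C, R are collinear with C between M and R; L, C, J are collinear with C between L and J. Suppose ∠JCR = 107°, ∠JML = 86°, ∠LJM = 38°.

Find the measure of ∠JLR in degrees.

∠JLR = 69°

1. ∠LCM = 107°  [vertical angles at C]
2. ∠LRM = 38°  [same arc ML]
3. ∠LCR = 73°  [linear pair at C on MR]
4. ∠JLR = 69°  [△LCR]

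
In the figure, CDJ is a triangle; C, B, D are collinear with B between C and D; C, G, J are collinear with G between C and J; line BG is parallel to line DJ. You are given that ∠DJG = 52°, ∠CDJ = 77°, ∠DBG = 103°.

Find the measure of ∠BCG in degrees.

∠BCG = 51°

1. ∠CJD = 52°  [G on ray JC]
2. ∠DCJ = 51°  [△CDJ]
3. ∠BCG = 51°  [B on CD, G on CJ]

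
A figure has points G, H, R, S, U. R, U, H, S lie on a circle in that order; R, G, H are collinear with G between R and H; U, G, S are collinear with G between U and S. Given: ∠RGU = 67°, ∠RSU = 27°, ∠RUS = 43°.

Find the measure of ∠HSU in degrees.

1. ∠HGS = 67°  [vertical angles at G]
2. ∠RHS = 43°  [same arc RS]
3. ∠HSU = 70°  [△HGS]

∠HSU = 70°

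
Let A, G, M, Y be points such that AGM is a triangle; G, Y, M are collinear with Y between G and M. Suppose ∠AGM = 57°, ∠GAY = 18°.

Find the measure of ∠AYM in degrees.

∠AYM = 75°

1. ∠AGY = 57°  [Y on ray GM]
2. ∠AYG = 105°  [△AGY]
3. ∠AYM = 75°  [linear pair at Y on GM]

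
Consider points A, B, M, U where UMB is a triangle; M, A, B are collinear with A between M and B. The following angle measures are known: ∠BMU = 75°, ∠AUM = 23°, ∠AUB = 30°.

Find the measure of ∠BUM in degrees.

∠BUM = 53°

1. ∠AMU = 75°  [A on ray MB]
2. ∠MAU = 82°  [△UMA]
3. ∠BAU = 98°  [linear pair at A on MB]
4. ∠ABU = 52°  [△UAB]
5. ∠MBU = 52°  [A on ray BM]
6. ∠BUM = 53°  [△UMB]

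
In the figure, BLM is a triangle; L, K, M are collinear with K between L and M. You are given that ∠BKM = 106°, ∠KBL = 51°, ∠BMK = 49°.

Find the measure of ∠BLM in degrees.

∠BLM = 55°

1. ∠BKL = 74°  [linear pair at K on LM]
2. ∠BLK = 55°  [△BLK]
3. ∠BLM = 55°  [K on ray LM]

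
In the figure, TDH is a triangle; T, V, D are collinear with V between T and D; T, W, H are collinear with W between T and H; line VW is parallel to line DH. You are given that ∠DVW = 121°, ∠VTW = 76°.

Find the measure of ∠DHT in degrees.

∠DHT = 45°

1. ∠TVW = 59°  [linear pair at V on TD]
2. ∠TWV = 45°  [△TVW]
3. ∠DHT = 45°  [VW∥DH, corresponding at W]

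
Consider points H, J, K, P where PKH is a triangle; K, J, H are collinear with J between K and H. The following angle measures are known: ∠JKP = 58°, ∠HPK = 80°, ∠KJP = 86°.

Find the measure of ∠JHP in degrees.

1. ∠HKP = 58°  [J on ray KH]
2. ∠KHP = 42°  [△PKH]
3. ∠JHP = 42°  [J on ray HK]

∠JHP = 42°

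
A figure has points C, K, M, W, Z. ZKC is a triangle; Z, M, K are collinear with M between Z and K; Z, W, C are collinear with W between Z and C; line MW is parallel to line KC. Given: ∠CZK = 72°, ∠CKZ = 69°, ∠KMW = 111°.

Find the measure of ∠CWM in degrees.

∠CWM = 141°

1. ∠KCZ = 39°  [△ZKC]
2. ∠MWZ = 39°  [MW∥KC, corresponding at W]
3. ∠CWM = 141°  [linear pair at W on ZC]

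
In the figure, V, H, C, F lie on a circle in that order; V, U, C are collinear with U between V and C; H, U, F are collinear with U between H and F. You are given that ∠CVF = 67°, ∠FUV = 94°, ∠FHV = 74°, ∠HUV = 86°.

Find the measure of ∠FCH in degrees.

1. ∠HFV = 19°  [△VUF]
2. ∠FVH = 87°  [△VHF]
3. ∠FCH = 93°  [cyclic VHCF, opposite ∠V+∠C]

∠FCH = 93°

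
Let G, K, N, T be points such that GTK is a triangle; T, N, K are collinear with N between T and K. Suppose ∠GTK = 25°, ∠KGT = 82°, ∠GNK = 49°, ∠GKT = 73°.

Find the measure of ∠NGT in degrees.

∠NGT = 24°

1. ∠GTN = 25°  [N on ray TK]
2. ∠GNT = 131°  [linear pair at N on TK]
3. ∠NGT = 24°  [△GTN]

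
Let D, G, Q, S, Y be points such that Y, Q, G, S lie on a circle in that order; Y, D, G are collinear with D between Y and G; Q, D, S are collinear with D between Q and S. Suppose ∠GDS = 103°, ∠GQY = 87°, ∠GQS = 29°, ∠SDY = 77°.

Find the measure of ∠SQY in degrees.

1. ∠GSY = 93°  [cyclic YQGS, opposite ∠Q+∠S]
2. ∠GYS = 29°  [same arc GS]
3. ∠SGY = 58°  [△YGS]
4. ∠SQY = 58°  [same arc YS]

∠SQY = 58°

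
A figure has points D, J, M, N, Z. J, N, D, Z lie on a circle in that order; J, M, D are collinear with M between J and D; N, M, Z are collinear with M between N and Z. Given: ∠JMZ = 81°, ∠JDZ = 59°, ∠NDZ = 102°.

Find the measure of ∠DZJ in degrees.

1. ∠DMZ = 99°  [linear pair at M on JD]
2. ∠DZN = 22°  [△DMZ]
3. ∠DNZ = 56°  [△NDZ]
4. ∠DJZ = 56°  [same arc DZ]
5. ∠DZJ = 65°  [△JDZ]

∠DZJ = 65°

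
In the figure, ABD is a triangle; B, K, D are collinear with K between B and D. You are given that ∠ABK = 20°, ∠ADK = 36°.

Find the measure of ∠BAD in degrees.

1. ∠ABD = 20°  [K on ray BD]
2. ∠ADB = 36°  [K on ray DB]
3. ∠BAD = 124°  [△ABD]

∠BAD = 124°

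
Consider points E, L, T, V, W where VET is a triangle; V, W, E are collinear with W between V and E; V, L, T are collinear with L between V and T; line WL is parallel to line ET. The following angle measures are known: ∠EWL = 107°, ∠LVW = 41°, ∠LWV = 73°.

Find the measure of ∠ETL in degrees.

1. ∠VLW = 66°  [△VWL]
2. ∠TLW = 114°  [linear pair at L on VT]
3. ∠ETL = 66°  [WL∥ET, co-interior at T–L]

∠ETL = 66°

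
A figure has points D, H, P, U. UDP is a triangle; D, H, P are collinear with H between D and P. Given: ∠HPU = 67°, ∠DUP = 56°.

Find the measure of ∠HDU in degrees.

∠HDU = 57°

1. ∠DPU = 67°  [H on ray PD]
2. ∠PDU = 57°  [△UDP]
3. ∠HDU = 57°  [H on ray DP]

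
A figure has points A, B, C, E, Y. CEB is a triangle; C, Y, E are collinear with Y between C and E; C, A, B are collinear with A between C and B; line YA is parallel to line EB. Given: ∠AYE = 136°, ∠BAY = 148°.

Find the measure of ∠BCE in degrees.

1. ∠AYC = 44°  [linear pair at Y on CE]
2. ∠CAY = 32°  [linear pair at A on CB]
3. ∠ACY = 104°  [△CYA]
4. ∠BCE = 104°  [Y on CE, A on CB]

∠BCE = 104°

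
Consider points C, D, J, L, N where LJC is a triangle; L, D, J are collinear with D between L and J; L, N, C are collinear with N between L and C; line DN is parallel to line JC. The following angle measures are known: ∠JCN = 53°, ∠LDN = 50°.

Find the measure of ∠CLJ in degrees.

1. ∠JCL = 53°  [N on ray CL]
2. ∠CJL = 50°  [DN∥JC, corresponding at D]
3. ∠CLJ = 77°  [△LJC]

∠CLJ = 77°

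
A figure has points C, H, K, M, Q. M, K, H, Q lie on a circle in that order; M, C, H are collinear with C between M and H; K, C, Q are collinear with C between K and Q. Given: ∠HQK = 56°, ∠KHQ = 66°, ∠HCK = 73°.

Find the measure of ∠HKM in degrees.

1. ∠HMK = 56°  [same arc KH]
2. ∠HKQ = 58°  [△KHQ]
3. ∠KHM = 49°  [△KCH]
4. ∠HKM = 75°  [△MKH]

∠HKM = 75°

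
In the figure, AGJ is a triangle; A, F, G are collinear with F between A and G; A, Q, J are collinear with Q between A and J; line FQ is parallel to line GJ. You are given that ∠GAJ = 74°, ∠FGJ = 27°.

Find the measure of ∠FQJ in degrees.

1. ∠AGJ = 27°  [F on ray GA]
2. ∠AJG = 79°  [△AGJ]
3. ∠AQF = 79°  [FQ∥GJ, corresponding at Q]
4. ∠FQJ = 101°  [linear pair at Q on AJ]

∠FQJ = 101°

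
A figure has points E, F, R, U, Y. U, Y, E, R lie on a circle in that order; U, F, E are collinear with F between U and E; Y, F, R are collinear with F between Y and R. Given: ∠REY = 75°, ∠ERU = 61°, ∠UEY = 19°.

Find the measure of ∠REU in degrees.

∠REU = 56°

1. ∠RUY = 105°  [cyclic UYER, opposite ∠U+∠E]
2. ∠URY = 19°  [same arc UY]
3. ∠RYU = 56°  [△UYR]
4. ∠REU = 56°  [same arc UR]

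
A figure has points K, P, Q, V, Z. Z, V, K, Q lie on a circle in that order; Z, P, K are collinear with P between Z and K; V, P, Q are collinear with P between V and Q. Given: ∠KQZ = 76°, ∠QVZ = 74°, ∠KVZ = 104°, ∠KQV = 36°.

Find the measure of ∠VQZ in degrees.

1. ∠QKZ = 74°  [same arc ZQ]
2. ∠KPQ = 70°  [△KPQ]
3. ∠KZQ = 30°  [△ZKQ]
4. ∠QPZ = 110°  [linear pair at P on ZK]
5. ∠VQZ = 40°  [△ZPQ]

∠VQZ = 40°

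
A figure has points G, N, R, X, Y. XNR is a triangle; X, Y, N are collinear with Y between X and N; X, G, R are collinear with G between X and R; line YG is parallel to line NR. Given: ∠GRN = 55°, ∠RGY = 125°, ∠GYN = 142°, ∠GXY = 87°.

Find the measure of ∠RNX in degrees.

∠RNX = 38°

1. ∠NRX = 55°  [G on ray RX]
2. ∠NXR = 87°  [Y on XN, G on XR]
3. ∠RNX = 38°  [△XNR]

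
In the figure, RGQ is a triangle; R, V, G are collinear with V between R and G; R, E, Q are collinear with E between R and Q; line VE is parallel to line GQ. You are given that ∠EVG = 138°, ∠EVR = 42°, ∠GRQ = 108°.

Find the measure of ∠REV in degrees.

∠REV = 30°

1. ∠QGR = 42°  [VE∥GQ, corresponding at V]
2. ∠GQR = 30°  [△RGQ]
3. ∠REV = 30°  [VE∥GQ, corresponding at E]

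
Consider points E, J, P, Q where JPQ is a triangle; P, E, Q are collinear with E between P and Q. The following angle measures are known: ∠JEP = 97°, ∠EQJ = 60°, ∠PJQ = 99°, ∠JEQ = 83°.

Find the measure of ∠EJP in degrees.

1. ∠JQP = 60°  [E on ray QP]
2. ∠JPQ = 21°  [△JPQ]
3. ∠EPJ = 21°  [E on ray PQ]
4. ∠EJP = 62°  [△JPE]

∠EJP = 62°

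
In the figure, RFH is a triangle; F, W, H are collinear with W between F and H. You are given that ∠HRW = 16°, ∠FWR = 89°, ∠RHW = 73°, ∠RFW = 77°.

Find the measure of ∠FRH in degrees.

∠FRH = 30°

1. ∠FHR = 73°  [W on ray HF]
2. ∠HFR = 77°  [W on ray FH]
3. ∠FRH = 30°  [△RFH]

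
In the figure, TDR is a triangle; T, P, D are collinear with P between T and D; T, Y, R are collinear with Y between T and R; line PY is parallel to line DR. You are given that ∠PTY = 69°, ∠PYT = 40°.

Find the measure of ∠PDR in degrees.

∠PDR = 71°

1. ∠TPY = 71°  [△TPY]
2. ∠DPY = 109°  [linear pair at P on TD]
3. ∠PDR = 71°  [PY∥DR, co-interior at D–P]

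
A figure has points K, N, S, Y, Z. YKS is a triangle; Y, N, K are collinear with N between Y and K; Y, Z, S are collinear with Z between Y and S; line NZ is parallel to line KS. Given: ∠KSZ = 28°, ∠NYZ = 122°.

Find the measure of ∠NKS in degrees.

∠NKS = 30°

1. ∠KSY = 28°  [Z on ray SY]
2. ∠KYS = 122°  [N on YK, Z on YS]
3. ∠SKY = 30°  [△YKS]
4. ∠NKS = 30°  [N on ray KY]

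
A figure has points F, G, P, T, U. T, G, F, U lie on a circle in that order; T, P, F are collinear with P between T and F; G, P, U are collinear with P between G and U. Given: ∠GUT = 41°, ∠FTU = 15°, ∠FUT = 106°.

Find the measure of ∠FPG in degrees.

∠FPG = 124°

1. ∠GFT = 41°  [same arc TG]
2. ∠FGU = 15°  [same arc FU]
3. ∠FPG = 124°  [△GPF]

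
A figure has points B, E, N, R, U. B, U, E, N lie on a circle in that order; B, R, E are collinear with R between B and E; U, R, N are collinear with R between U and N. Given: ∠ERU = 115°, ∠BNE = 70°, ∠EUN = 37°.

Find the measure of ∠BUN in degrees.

1. ∠BRU = 65°  [linear pair at R on BE]
2. ∠BEU = 28°  [△URE]
3. ∠BUE = 110°  [cyclic BUEN, opposite ∠U+∠N]
4. ∠EBU = 42°  [△BUE]
5. ∠BUN = 73°  [△BRU]

∠BUN = 73°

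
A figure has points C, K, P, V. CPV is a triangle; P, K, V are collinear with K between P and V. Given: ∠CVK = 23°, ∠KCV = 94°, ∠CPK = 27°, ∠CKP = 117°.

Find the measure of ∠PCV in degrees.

1. ∠CVP = 23°  [K on ray VP]
2. ∠CPV = 27°  [K on ray PV]
3. ∠PCV = 130°  [△CPV]

∠PCV = 130°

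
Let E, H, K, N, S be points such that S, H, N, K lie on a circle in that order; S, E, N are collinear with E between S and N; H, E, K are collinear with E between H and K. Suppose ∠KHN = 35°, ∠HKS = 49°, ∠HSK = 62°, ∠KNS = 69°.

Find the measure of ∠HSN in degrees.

∠HSN = 27°

1. ∠HNK = 118°  [cyclic SHNK, opposite ∠S+∠N]
2. ∠HKN = 27°  [△HNK]
3. ∠HSN = 27°  [same arc HN]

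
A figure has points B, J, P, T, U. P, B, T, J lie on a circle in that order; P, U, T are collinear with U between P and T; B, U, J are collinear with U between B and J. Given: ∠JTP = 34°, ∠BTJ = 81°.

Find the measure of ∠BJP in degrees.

∠BJP = 47°

1. ∠JBP = 34°  [same arc PJ]
2. ∠BPJ = 99°  [cyclic PBTJ, opposite ∠P+∠T]
3. ∠BJP = 47°  [△PBJ]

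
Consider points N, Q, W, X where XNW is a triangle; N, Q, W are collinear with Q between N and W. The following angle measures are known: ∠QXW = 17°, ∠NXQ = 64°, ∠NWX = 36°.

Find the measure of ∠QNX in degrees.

1. ∠QWX = 36°  [Q on ray WN]
2. ∠WQX = 127°  [△XQW]
3. ∠NQX = 53°  [linear pair at Q on NW]
4. ∠QNX = 63°  [△XNQ]

∠QNX = 63°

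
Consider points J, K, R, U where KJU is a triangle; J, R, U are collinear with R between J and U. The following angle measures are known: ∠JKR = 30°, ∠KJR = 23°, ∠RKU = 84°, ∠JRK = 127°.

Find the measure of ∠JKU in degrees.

∠JKU = 114°

1. ∠KJU = 23°  [R on ray JU]
2. ∠KRU = 53°  [linear pair at R on JU]
3. ∠KUR = 43°  [△KRU]
4. ∠JUK = 43°  [R on ray UJ]
5. ∠JKU = 114°  [△KJU]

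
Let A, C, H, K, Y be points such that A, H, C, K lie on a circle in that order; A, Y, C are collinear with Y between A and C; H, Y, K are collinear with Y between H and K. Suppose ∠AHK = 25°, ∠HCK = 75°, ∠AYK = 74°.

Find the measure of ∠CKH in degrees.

1. ∠ACK = 25°  [same arc AK]
2. ∠CYK = 106°  [linear pair at Y on AC]
3. ∠CKH = 49°  [△CYK]

∠CKH = 49°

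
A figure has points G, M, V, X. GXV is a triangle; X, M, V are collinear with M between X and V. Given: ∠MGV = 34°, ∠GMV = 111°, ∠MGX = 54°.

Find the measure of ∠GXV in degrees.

1. ∠GMX = 69°  [linear pair at M on XV]
2. ∠GXM = 57°  [△GXM]
3. ∠GXV = 57°  [M on ray XV]

∠GXV = 57°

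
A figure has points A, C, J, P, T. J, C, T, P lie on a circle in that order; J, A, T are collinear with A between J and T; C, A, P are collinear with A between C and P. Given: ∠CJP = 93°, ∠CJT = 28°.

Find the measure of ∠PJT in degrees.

1. ∠CTP = 87°  [cyclic JCTP, opposite ∠J+∠T]
2. ∠CPT = 28°  [same arc CT]
3. ∠PCT = 65°  [△CTP]
4. ∠PJT = 65°  [same arc TP]

∠PJT = 65°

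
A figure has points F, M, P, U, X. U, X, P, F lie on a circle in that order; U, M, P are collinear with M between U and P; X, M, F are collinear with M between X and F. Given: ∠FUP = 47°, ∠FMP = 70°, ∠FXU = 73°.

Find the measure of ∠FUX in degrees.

∠FUX = 84°

1. ∠FMU = 110°  [linear pair at M on UP]
2. ∠UFX = 23°  [△UMF]
3. ∠FUX = 84°  [△UXF]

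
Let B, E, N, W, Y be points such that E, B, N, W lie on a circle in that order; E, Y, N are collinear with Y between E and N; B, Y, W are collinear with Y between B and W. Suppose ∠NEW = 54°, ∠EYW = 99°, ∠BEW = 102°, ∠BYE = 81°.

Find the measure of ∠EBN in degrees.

1. ∠NBW = 54°  [same arc NW]
2. ∠BWE = 27°  [△EYW]
3. ∠BYN = 99°  [vertical angles at Y]
4. ∠EBW = 51°  [△EBW]
5. ∠BEN = 48°  [△EYB]
6. ∠BNE = 27°  [△BYN]
7. ∠EBN = 105°  [△EBN]

∠EBN = 105°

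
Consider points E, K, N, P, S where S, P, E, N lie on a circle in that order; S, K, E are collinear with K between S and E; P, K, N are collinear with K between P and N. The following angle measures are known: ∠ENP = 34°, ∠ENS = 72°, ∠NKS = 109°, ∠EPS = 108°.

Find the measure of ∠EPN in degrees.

∠EPN = 33°

1. ∠ESP = 34°  [same arc PE]
2. ∠EKP = 109°  [vertical angles at K]
3. ∠PES = 38°  [△SPE]
4. ∠EPN = 33°  [△PKE]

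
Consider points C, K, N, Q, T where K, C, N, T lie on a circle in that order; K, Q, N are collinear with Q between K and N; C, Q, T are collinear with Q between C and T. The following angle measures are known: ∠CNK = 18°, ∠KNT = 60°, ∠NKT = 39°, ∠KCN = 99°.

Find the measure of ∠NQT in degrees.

∠NQT = 57°

1. ∠CTK = 18°  [same arc KC]
2. ∠KQT = 123°  [△KQT]
3. ∠NQT = 57°  [linear pair at Q on KN]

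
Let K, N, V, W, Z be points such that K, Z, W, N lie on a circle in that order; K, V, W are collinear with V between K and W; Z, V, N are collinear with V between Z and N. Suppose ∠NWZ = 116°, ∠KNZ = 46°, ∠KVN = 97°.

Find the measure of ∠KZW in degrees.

∠KZW = 107°

1. ∠NKZ = 64°  [cyclic KZWN, opposite ∠K+∠W]
2. ∠KZN = 70°  [△KZN]
3. ∠NKW = 37°  [△KVN]
4. ∠KWN = 70°  [same arc KN]
5. ∠KNW = 73°  [△KWN]
6. ∠KZW = 107°  [cyclic KZWN, opposite ∠Z+∠N]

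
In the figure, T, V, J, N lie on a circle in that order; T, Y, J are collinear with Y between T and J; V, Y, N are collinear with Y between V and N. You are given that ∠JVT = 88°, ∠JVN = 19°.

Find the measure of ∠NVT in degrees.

1. ∠JNT = 92°  [cyclic TVJN, opposite ∠V+∠N]
2. ∠JTN = 19°  [same arc JN]
3. ∠NJT = 69°  [△TJN]
4. ∠NVT = 69°  [same arc TN]

∠NVT = 69°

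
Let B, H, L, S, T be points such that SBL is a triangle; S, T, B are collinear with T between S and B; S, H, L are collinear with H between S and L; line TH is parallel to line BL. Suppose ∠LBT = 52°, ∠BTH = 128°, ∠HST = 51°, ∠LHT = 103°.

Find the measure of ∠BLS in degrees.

1. ∠LBS = 52°  [T on ray BS]
2. ∠BSL = 51°  [T on SB, H on SL]
3. ∠BLS = 77°  [△SBL]

∠BLS = 77°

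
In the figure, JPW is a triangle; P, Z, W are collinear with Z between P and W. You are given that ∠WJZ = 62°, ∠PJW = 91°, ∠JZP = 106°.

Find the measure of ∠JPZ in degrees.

∠JPZ = 45°

1. ∠JZW = 74°  [linear pair at Z on PW]
2. ∠JWZ = 44°  [△JZW]
3. ∠JWP = 44°  [Z on ray WP]
4. ∠JPW = 45°  [△JPW]
5. ∠JPZ = 45°  [Z on ray PW]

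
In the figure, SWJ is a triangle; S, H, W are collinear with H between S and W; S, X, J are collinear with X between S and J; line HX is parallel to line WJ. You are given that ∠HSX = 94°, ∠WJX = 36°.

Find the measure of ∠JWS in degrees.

1. ∠JSW = 94°  [H on SW, X on SJ]
2. ∠SJW = 36°  [X on ray JS]
3. ∠JWS = 50°  [△SWJ]

∠JWS = 50°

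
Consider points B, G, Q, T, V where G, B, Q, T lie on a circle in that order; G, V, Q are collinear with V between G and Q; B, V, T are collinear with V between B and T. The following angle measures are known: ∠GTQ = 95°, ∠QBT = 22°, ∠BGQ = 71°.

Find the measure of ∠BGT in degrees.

1. ∠BTQ = 71°  [same arc BQ]
2. ∠BQT = 87°  [△BQT]
3. ∠BGT = 93°  [cyclic GBQT, opposite ∠G+∠Q]

∠BGT = 93°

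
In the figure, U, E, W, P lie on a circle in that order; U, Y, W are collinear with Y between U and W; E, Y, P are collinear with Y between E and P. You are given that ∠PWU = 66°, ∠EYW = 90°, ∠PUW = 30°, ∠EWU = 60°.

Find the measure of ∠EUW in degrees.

1. ∠PEU = 66°  [same arc UP]
2. ∠EYU = 90°  [linear pair at Y on UW]
3. ∠EUW = 24°  [△UYE]

∠EUW = 24°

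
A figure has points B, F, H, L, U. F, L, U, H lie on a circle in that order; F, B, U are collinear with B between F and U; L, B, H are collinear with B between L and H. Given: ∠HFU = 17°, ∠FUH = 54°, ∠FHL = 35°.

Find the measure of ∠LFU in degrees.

1. ∠FHU = 109°  [△FUH]
2. ∠FUL = 35°  [same arc FL]
3. ∠FLU = 71°  [cyclic FLUH, opposite ∠L+∠H]
4. ∠LFU = 74°  [△FLU]

∠LFU = 74°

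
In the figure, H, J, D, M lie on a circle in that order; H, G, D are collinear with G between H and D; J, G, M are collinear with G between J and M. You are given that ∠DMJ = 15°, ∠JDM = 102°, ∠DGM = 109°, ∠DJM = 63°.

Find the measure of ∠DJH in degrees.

1. ∠HDM = 56°  [△DGM]
2. ∠DHM = 63°  [same arc DM]
3. ∠DMH = 61°  [△HDM]
4. ∠DJH = 119°  [cyclic HJDM, opposite ∠J+∠M]

∠DJH = 119°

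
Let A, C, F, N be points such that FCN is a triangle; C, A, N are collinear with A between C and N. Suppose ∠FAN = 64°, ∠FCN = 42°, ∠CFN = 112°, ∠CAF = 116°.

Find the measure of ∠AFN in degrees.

∠AFN = 90°

1. ∠CNF = 26°  [△FCN]
2. ∠ANF = 26°  [A on ray NC]
3. ∠AFN = 90°  [△FAN]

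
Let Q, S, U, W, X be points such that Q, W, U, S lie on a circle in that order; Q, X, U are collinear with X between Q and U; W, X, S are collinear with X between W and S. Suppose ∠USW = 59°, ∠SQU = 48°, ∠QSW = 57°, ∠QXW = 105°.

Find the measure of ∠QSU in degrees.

1. ∠UQW = 59°  [same arc WU]
2. ∠QUW = 57°  [same arc QW]
3. ∠QWU = 64°  [△QWU]
4. ∠QSU = 116°  [cyclic QWUS, opposite ∠W+∠S]

∠QSU = 116°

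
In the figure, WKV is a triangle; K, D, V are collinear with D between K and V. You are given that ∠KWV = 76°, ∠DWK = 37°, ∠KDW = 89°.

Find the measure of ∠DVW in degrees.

1. ∠DKW = 54°  [△WKD]
2. ∠VKW = 54°  [D on ray KV]
3. ∠KVW = 50°  [△WKV]
4. ∠DVW = 50°  [D on ray VK]

∠DVW = 50°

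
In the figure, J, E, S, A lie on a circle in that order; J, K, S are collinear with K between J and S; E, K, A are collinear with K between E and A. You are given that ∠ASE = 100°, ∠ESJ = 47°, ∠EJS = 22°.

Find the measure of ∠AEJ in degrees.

∠AEJ = 53°

1. ∠AJE = 80°  [cyclic JESA, opposite ∠J+∠S]
2. ∠EAJ = 47°  [same arc JE]
3. ∠AEJ = 53°  [△JEA]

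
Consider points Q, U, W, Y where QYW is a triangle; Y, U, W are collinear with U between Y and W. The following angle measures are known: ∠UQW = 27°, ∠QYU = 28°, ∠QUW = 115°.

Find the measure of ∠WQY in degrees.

∠WQY = 114°

1. ∠QWU = 38°  [△QUW]
2. ∠QYW = 28°  [U on ray YW]
3. ∠QWY = 38°  [U on ray WY]
4. ∠WQY = 114°  [△QYW]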